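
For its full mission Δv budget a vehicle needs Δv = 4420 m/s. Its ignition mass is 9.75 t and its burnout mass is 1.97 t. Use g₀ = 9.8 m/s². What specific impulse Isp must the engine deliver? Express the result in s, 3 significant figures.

Isp ≈ 282 s

ln(m₀/m_f) = ln(9750/1970) = ln(4.949) = 1.5992.
Using Δv = v_e ln(m₀/m_f): v_e = Δv / ln(m₀/m_f) = 4420 / 1.5992 = 2763.8 m/s.
Isp = v_e / g₀ = 2763.8 / 9.8 = 282.0 s.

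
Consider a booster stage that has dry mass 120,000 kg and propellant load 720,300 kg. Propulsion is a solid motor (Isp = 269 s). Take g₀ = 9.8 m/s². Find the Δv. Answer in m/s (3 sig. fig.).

v_e = Isp · g₀ = 269 × 9.8 = 2636.2 m/s.
m₀ = m_dry + m_prop = 120,000 + 720,300 = 840,300 kg.
By the Tsiolkovsky rocket equation, Δv = v_e · ln(m₀/m_f) = 2636.2 × ln(7.003) = 2636.2 × 1.9463 ≈ 5130.7 m/s.

Δv ≈ 5130 m/s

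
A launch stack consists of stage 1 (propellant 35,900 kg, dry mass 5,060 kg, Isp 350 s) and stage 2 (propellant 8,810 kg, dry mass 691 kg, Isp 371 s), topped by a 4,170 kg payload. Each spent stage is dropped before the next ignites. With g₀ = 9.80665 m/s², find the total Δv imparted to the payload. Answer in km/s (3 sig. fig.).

Ignition mass of stage 1 = 35,900+5,060 + 8,810+691 + 4,170 = 54,631 kg.
Stage 1: m₀ = 54,631 kg, m_f = 54,631 − 35,900 = 18,731 kg; Δv = 350×9.80665×ln(2.917) = 3432.3×1.0704 ≈ 3674 m/s.
Stage 2: m₀ = 13,671 kg, m_f = 13,671 − 8,810 = 4,861 kg; Δv = 371×9.80665×ln(2.812) = 3638.3×1.0340 ≈ 3762 m/s.
Total Δv = 3674 + 3762 = 7436 m/s.

Δv ≈ 7.44 km/s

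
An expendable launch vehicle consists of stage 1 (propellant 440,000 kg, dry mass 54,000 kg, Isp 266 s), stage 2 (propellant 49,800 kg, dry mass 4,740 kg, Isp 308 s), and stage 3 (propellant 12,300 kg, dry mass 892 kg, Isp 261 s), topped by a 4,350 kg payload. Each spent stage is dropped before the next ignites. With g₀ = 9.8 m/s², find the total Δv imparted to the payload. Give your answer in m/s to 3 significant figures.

Ignition mass of stage 1 = 440,000+54,000 + 49,800+4,740 + 12,300+892 + 4,350 = 566,082 kg.
Stage 1: m₀ = 566,082 kg, m_f = 566,082 − 440,000 = 126,082 kg; Δv = 266×9.8×ln(4.49) = 2606.8×1.5018 ≈ 3915 m/s.
Stage 2: m₀ = 72,082 kg, m_f = 72,082 − 49,800 = 22,282 kg; Δv = 308×9.8×ln(3.235) = 3018.4×1.1740 ≈ 3544 m/s.
Stage 3: m₀ = 17,542 kg, m_f = 17,542 − 12,300 = 5,242 kg; Δv = 261×9.8×ln(3.346) = 2557.8×1.2079 ≈ 3090 m/s.
Total Δv = 3915 + 3544 + 3090 = 10549 m/s.

Δv ≈ 10500 m/s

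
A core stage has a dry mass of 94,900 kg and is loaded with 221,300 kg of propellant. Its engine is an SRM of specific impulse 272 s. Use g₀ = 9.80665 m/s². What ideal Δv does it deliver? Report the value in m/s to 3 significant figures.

v_e = Isp · g₀ = 272 × 9.80665 = 2667.4 m/s.
m₀ = m_dry + m_prop = 94,900 + 221,300 = 316,200 kg.
Δv = v_e · ln(m₀/m_f) = 2667.4 × ln(3.332) = 2667.4 × 1.2036 ≈ 3210.4 m/s.

Δv ≈ 3210 m/s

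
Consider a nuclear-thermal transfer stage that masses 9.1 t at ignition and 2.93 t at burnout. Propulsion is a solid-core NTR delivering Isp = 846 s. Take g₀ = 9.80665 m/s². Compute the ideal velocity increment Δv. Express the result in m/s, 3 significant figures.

v_e = Isp · g₀ = 846 × 9.80665 = 8296.4 m/s.
Δv = v_e · ln(m₀/m_f) = 8296.4 × ln(3.106) = 8296.4 × 1.1333 ≈ 9402.1 m/s.

Δv ≈ 9400 m/s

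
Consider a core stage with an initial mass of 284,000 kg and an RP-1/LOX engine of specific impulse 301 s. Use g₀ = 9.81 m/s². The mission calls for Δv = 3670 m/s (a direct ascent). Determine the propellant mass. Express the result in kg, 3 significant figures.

propellant mass ≈ 202000 kg

v_e = Isp · g₀ = 301 × 9.81 = 2952.8 m/s.
m₀/m_f = exp(Δv / v_e) = exp(3670 / 2952.8) = exp(1.2429) = 3.4656.
m_f = 284,000 / 3.4656 = 81,948.3 kg, so propellant = m₀ − m_f = 284,000 − 81,948.3 = 202,051.7 kg.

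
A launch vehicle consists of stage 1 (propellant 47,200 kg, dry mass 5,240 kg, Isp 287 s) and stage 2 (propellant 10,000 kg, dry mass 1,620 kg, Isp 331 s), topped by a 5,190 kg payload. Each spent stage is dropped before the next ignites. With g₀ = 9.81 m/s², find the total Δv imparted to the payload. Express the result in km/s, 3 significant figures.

Δv ≈ 6.16 km/s

Ignition mass of stage 1 = 47,200+5,240 + 10,000+1,620 + 5,190 = 69,250 kg.
Stage 1: m₀ = 69,250 kg, m_f = 69,250 − 47,200 = 22,050 kg; Δv = 287×9.81×ln(3.141) = 2815.5×1.1444 ≈ 3222 m/s.
Stage 2: m₀ = 16,810 kg, m_f = 16,810 − 10,000 = 6,810 kg; Δv = 331×9.81×ln(2.468) = 3247.1×0.9036 ≈ 2934 m/s.
Total Δv = 3222 + 2934 = 6156 m/s.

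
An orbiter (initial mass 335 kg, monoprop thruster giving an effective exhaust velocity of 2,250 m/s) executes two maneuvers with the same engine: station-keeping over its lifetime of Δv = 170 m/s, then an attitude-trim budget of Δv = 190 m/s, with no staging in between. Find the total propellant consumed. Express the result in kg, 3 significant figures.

total propellant consumed ≈ 49.5 kg

After the first burn: m = 335 × exp(−170/2250.0) = 335 × 0.92723 = 310.622 kg.
After the second burn: m = 310.622 × exp(−190/2250.0) = 310.622 × 0.91902 = 285.468 kg.
Total propellant = m₀ − m_final = 335 − 285.468 = 49.532 kg.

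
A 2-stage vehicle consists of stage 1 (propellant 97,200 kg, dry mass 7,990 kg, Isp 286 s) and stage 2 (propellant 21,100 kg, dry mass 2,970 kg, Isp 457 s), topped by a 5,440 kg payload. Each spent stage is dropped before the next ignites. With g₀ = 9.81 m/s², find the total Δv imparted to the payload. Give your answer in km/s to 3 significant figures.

Δv ≈ 9.22 km/s

Ignition mass of stage 1 = 97,200+7,990 + 21,100+2,970 + 5,440 = 134,700 kg.
Stage 1: m₀ = 134,700 kg, m_f = 134,700 − 97,200 = 37,500 kg; Δv = 286×9.81×ln(3.592) = 2805.7×1.2787 ≈ 3588 m/s.
Stage 2: m₀ = 29,510 kg, m_f = 29,510 − 21,100 = 8,410 kg; Δv = 457×9.81×ln(3.509) = 4483.2×1.2553 ≈ 5628 m/s.
Total Δv = 3588 + 5628 = 9216 m/s.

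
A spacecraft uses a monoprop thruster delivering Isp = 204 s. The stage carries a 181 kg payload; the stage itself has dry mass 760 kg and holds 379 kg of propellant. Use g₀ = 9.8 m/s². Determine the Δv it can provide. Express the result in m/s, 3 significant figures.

v_e = Isp · g₀ = 204 × 9.8 = 1999.2 m/s.
m₀ = payload + dry + propellant = 181 + 760 + 379 = 1,320 kg.
m_f = payload + dry = 181 + 760 = 941 kg.
Δv = v_e · ln(m₀/m_f) = 1999.2 × ln(1.403) = 1999.2 × 0.3384 ≈ 676.6 m/s.

Δv ≈ 677 m/s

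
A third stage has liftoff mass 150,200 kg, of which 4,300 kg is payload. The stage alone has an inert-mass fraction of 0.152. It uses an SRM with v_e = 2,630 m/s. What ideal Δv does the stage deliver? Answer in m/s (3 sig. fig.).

Stage wet mass = m₀ − payload = 150,200 − 4,300 = 145,900 kg.
Stage dry mass = ε × stage wet mass = 0.152 × 145,900 = 22,176.8 kg.
Burnout mass m_f = stage dry + payload = 22,176.8 + 4,300 = 26,476.8 kg.
Δv = v_e · ln(150,200/26,476.8) = 2630.0 × ln(5.673) = 2630.0 × 1.7357 ≈ 4565 m/s.

Δv ≈ 4560 m/s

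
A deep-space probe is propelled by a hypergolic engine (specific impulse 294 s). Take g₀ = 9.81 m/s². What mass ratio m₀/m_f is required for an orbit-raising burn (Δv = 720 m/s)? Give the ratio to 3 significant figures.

v_e = Isp · g₀ = 294 × 9.81 = 2884.1 m/s.
By the Tsiolkovsky rocket equation, m₀/m_f = exp(Δv / v_e) = exp(720 / 2884.1) = exp(0.2496) = 1.2836.

mass ratio ≈ 1.28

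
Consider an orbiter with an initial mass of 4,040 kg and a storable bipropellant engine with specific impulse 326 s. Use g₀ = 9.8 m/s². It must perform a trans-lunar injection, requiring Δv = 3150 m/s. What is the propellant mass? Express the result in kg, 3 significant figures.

v_e = Isp · g₀ = 326 × 9.8 = 3194.8 m/s.
m₀/m_f = exp(Δv / v_e) = exp(3150 / 3194.8) = exp(0.9860) = 2.6804.
m_f = 4,040 / 2.6804 = 1,507.24 kg, so propellant = m₀ − m_f = 4,040 − 1,507.24 = 2,532.76 kg.

propellant mass ≈ 2530 kg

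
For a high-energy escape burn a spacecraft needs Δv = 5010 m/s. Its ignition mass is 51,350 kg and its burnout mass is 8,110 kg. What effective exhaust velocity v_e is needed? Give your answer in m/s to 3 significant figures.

v_e ≈ 2710 m/s

ln(m₀/m_f) = ln(51350/8110) = ln(6.332) = 1.8456.
Using Δv = v_e ln(m₀/m_f): v_e = Δv / ln(m₀/m_f) = 5010 / 1.8456 = 2714.6 m/s.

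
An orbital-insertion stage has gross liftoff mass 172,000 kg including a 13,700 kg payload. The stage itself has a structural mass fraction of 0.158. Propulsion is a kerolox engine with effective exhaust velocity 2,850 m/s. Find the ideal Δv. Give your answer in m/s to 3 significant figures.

Δv ≈ 4250 m/s

Stage wet mass = m₀ − payload = 172,000 − 13,700 = 158,300 kg.
Stage dry mass = ε × stage wet mass = 0.158 × 158,300 = 25,011.4 kg.
Burnout mass m_f = stage dry + payload = 25,011.4 + 13,700 = 38,711.4 kg.
Using Δv = v_e ln(m₀/m_f): Δv = v_e · ln(172,000/38,711.4) = 2850.0 × ln(4.443) = 2850.0 × 1.4914 ≈ 4250 m/s.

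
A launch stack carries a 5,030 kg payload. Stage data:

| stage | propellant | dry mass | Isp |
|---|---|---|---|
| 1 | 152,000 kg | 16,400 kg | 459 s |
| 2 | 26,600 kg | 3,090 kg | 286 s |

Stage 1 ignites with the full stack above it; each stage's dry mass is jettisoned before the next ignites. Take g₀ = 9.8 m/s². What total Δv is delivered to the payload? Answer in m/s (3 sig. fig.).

Δv ≈ 10300 m/s

Ignition mass of stage 1 = 152,000+16,400 + 26,600+3,090 + 5,030 = 203,120 kg.
Stage 1: m₀ = 203,120 kg, m_f = 203,120 − 152,000 = 51,120 kg; Δv = 459×9.8×ln(3.973) = 4498.2×1.3796 ≈ 6206 m/s.
Stage 2: m₀ = 34,720 kg, m_f = 34,720 − 26,600 = 8,120 kg; Δv = 286×9.8×ln(4.276) = 2802.8×1.4530 ≈ 4072 m/s.
Total Δv = 6206 + 4072 = 10278 m/s.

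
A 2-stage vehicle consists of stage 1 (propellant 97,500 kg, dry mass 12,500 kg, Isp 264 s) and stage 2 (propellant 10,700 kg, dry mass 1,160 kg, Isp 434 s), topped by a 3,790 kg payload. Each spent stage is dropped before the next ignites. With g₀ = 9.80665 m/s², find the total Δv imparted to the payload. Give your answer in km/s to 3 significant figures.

Ignition mass of stage 1 = 97,500+12,500 + 10,700+1,160 + 3,790 = 125,650 kg.
Stage 1: m₀ = 125,650 kg, m_f = 125,650 − 97,500 = 28,150 kg; Δv = 264×9.80665×ln(4.464) = 2589.0×1.4960 ≈ 3873 m/s.
Stage 2: m₀ = 15,650 kg, m_f = 15,650 − 10,700 = 4,950 kg; Δv = 434×9.80665×ln(3.162) = 4256.1×1.1511 ≈ 4899 m/s.
Total Δv = 3873 + 4899 = 8772 m/s.

Δv ≈ 8.77 km/s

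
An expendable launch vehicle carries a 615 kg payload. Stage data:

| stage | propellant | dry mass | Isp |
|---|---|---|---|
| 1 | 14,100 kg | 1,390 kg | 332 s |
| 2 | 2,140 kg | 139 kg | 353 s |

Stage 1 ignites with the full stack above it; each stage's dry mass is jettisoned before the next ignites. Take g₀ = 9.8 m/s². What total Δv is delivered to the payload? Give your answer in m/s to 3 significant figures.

Δv ≈ 9390 m/s

Ignition mass of stage 1 = 14,100+1,390 + 2,140+139 + 615 = 18,384 kg.
Stage 1: m₀ = 18,384 kg, m_f = 18,384 − 14,100 = 4,284 kg; Δv = 332×9.8×ln(4.291) = 3253.6×1.4566 ≈ 4739 m/s.
Stage 2: m₀ = 2,894 kg, m_f = 2,894 − 2,140 = 754 kg; Δv = 353×9.8×ln(3.838) = 3459.4×1.3450 ≈ 4653 m/s.
Total Δv = 4739 + 4653 = 9392 m/s.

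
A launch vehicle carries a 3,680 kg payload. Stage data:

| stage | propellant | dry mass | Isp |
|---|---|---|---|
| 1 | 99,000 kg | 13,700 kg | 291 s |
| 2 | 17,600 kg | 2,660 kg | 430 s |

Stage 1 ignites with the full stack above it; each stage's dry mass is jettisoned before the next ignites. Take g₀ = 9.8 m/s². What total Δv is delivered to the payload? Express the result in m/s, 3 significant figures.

Ignition mass of stage 1 = 99,000+13,700 + 17,600+2,660 + 3,680 = 136,640 kg.
Stage 1: m₀ = 136,640 kg, m_f = 136,640 − 99,000 = 37,640 kg; Δv = 291×9.8×ln(3.63) = 2851.8×1.2893 ≈ 3677 m/s.
Stage 2: m₀ = 23,940 kg, m_f = 23,940 − 17,600 = 6,340 kg; Δv = 430×9.8×ln(3.776) = 4214.0×1.3287 ≈ 5599 m/s.
Total Δv = 3677 + 5599 = 9276 m/s.

Δv ≈ 9280 m/s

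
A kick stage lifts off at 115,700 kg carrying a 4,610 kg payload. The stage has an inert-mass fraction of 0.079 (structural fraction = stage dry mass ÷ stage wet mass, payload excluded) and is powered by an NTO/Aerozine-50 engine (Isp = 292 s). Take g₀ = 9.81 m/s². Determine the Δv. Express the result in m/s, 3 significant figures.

Δv ≈ 6180 m/s

Stage wet mass = m₀ − payload = 115,700 − 4,610 = 111,090 kg.
Stage dry mass = ε × stage wet mass = 0.079 × 111,090 = 8,776.11 kg.
Burnout mass m_f = stage dry + payload = 8,776.11 + 4,610 = 13,386.11 kg.
v_e = Isp · g₀ = 292 × 9.81 = 2864.5 m/s.
Δv = v_e · ln(115,700/13,386.11) = 2864.5 × ln(8.643) = 2864.5 × 2.1568 ≈ 6178 m/s.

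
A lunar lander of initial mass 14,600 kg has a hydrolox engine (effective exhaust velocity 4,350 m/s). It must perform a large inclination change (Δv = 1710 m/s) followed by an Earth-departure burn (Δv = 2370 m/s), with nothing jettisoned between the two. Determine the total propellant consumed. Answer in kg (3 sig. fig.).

After the first burn: m = 14600 × exp(−1710/4350.0) = 14600 × 0.67496 = 9,854.42 kg.
After the second burn: m = 9,854.42 × exp(−2370/4350.0) = 9,854.42 × 0.57994 = 5,714.97 kg.
Total propellant = m₀ − m_final = 14600 − 5,714.97 = 8,885.03 kg.

total propellant consumed ≈ 8890 kg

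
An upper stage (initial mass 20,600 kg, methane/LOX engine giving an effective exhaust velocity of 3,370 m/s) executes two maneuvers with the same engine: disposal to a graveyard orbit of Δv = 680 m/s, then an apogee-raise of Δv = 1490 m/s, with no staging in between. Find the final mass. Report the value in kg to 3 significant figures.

After the first burn: m = 20600 × exp(−680/3370.0) = 20600 × 0.81727 = 16,835.8 kg.
After the second burn: m = 16,835.8 × exp(−1490/3370.0) = 16,835.8 × 0.64266 = 10,819.7 kg.

final mass ≈ 10800 kg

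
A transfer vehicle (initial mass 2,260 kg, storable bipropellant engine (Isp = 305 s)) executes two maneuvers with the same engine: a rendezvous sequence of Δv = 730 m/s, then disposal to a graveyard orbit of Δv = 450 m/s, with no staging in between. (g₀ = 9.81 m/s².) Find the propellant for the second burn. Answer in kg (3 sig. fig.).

propellant for the second burn ≈ 247 kg

v_e = Isp · g₀ = 305 × 9.81 = 2992.1 m/s.
After the first burn: m = 2260 × exp(−730/2992.1) = 2260 × 0.78350 = 1,770.71 kg.
After the second burn: m = 1,770.71 × exp(−450/2992.1) = 1,770.71 × 0.86037 = 1,523.47 kg.
Second-burn propellant = 1,770.71 − 1,523.47 = 247.24 kg.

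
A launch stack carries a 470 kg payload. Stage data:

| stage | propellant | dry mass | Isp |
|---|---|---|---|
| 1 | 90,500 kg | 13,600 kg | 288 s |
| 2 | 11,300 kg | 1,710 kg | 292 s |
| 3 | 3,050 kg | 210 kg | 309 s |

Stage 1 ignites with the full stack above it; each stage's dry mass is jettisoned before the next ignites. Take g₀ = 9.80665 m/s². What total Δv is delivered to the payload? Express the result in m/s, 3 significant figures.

Ignition mass of stage 1 = 90,500+13,600 + 11,300+1,710 + 3,050+210 + 470 = 120,840 kg.
Stage 1: m₀ = 120,840 kg, m_f = 120,840 − 90,500 = 30,340 kg; Δv = 288×9.80665×ln(3.983) = 2824.3×1.3820 ≈ 3903 m/s.
Stage 2: m₀ = 16,740 kg, m_f = 16,740 − 11,300 = 5,440 kg; Δv = 292×9.80665×ln(3.077) = 2863.5×1.1240 ≈ 3219 m/s.
Stage 3: m₀ = 3,730 kg, m_f = 3,730 − 3,050 = 680 kg; Δv = 309×9.80665×ln(5.485) = 3030.3×1.7021 ≈ 5158 m/s.
Total Δv = 3903 + 3219 + 5158 = 12280 m/s.

Δv ≈ 12300 m/s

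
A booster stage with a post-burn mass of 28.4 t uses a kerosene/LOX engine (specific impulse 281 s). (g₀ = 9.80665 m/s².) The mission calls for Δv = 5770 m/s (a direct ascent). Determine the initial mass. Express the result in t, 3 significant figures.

initial mass ≈ 231 t

v_e = Isp · g₀ = 281 × 9.80665 = 2755.7 m/s.
m₀/m_f = exp(Δv / v_e) = exp(5770 / 2755.7) = exp(2.0939) = 8.1162.
m₀ = m_f × 8.1162 = 28.4 × 8.1162 = 230.5 t.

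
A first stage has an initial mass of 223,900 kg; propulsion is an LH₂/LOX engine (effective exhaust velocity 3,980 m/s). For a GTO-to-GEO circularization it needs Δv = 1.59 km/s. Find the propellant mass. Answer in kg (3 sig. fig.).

propellant mass ≈ 73700 kg

m₀/m_f = exp(Δv / v_e) = exp(1590 / 3980.0) = exp(0.3995) = 1.4911.
m_f = 223,900 / 1.4911 = 150,158 kg, so propellant = m₀ − m_f = 223,900 − 150,158 = 73,742 kg.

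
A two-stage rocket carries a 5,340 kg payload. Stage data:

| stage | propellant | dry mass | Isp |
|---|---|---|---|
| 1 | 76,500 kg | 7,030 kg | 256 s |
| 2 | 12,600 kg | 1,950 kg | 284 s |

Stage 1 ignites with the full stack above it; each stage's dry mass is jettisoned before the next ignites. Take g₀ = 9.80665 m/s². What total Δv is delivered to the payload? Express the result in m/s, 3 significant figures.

Ignition mass of stage 1 = 76,500+7,030 + 12,600+1,950 + 5,340 = 103,420 kg.
Stage 1: m₀ = 103,420 kg, m_f = 103,420 − 76,500 = 26,920 kg; Δv = 256×9.80665×ln(3.842) = 2510.5×1.3459 ≈ 3379 m/s.
Stage 2: m₀ = 19,890 kg, m_f = 19,890 − 12,600 = 7,290 kg; Δv = 284×9.80665×ln(2.728) = 2785.1×1.0037 ≈ 2795 m/s.
Total Δv = 3379 + 2795 = 6174 m/s.

Δv ≈ 6170 m/s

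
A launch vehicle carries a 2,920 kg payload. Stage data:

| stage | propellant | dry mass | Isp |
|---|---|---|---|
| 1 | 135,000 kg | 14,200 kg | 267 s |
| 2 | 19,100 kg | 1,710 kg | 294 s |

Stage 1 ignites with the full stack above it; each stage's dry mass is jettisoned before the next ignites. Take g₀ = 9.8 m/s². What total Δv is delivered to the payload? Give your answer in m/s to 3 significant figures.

Ignition mass of stage 1 = 135,000+14,200 + 19,100+1,710 + 2,920 = 172,930 kg.
Stage 1: m₀ = 172,930 kg, m_f = 172,930 − 135,000 = 37,930 kg; Δv = 267×9.8×ln(4.559) = 2616.6×1.5171 ≈ 3970 m/s.
Stage 2: m₀ = 23,730 kg, m_f = 23,730 − 19,100 = 4,630 kg; Δv = 294×9.8×ln(5.125) = 2881.2×1.6342 ≈ 4708 m/s.
Total Δv = 3970 + 4708 = 8678 m/s.

Δv ≈ 8680 m/s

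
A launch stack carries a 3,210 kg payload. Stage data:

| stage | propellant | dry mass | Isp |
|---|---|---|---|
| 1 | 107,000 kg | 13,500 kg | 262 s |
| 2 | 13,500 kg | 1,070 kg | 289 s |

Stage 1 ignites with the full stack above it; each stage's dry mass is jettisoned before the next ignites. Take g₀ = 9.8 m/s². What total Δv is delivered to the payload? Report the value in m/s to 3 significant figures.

Ignition mass of stage 1 = 107,000+13,500 + 13,500+1,070 + 3,210 = 138,280 kg.
Stage 1: m₀ = 138,280 kg, m_f = 138,280 − 107,000 = 31,280 kg; Δv = 262×9.8×ln(4.421) = 2567.6×1.4863 ≈ 3816 m/s.
Stage 2: m₀ = 17,780 kg, m_f = 17,780 − 13,500 = 4,280 kg; Δv = 289×9.8×ln(4.154) = 2832.2×1.4241 ≈ 4033 m/s.
Total Δv = 3816 + 4033 = 7849 m/s.

Δv ≈ 7850 m/s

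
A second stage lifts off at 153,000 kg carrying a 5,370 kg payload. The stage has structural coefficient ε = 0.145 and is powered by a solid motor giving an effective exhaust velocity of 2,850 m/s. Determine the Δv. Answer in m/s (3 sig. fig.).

Δv ≈ 4970 m/s

Stage wet mass = m₀ − payload = 153,000 − 5,370 = 147,630 kg.
Stage dry mass = ε × stage wet mass = 0.145 × 147,630 = 21,406.4 kg.
Burnout mass m_f = stage dry + payload = 21,406.4 + 5,370 = 26,776.4 kg.
Δv = v_e · ln(153,000/26,776.4) = 2850.0 × ln(5.714) = 2850.0 × 1.7429 ≈ 4967 m/s.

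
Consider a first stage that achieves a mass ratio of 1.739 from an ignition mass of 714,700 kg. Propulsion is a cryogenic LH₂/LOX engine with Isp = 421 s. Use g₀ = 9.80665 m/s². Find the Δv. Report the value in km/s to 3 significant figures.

v_e = Isp · g₀ = 421 × 9.80665 = 4128.6 m/s.
From the ideal rocket equation, Δv = v_e · ln(1.739) = 4128.6 × 0.5533 ≈ 2284.4 m/s.

Δv ≈ 2.28 km/s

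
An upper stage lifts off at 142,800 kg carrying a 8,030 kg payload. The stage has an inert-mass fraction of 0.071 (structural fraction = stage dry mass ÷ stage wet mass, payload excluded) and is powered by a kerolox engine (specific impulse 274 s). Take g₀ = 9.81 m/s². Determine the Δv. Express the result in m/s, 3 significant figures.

Δv ≈ 5630 m/s

Stage wet mass = m₀ − payload = 142,800 − 8,030 = 134,770 kg.
Stage dry mass = ε × stage wet mass = 0.071 × 134,770 = 9,568.67 kg.
Burnout mass m_f = stage dry + payload = 9,568.67 + 8,030 = 17,598.67 kg.
v_e = Isp · g₀ = 274 × 9.81 = 2687.9 m/s.
Rocket equation: Δv = v_e · ln(142,800/17,598.67) = 2687.9 × ln(8.114) = 2687.9 × 2.0936 ≈ 5628 m/s.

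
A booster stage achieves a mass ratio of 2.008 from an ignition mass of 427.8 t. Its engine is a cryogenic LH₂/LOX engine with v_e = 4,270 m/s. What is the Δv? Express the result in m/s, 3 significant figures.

Δv ≈ 2980 m/s

Δv = v_e · ln(2.008) = 4270.0 × 0.6971 ≈ 2976.8 m/s.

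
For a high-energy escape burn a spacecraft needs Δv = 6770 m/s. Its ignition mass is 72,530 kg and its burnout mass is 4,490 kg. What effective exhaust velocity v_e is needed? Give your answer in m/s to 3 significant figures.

v_e ≈ 2430 m/s

ln(m₀/m_f) = ln(72530/4490) = ln(16.15) = 2.7821.
v_e = Δv / ln(m₀/m_f) = 6770 / 2.7821 = 2433.4 m/s.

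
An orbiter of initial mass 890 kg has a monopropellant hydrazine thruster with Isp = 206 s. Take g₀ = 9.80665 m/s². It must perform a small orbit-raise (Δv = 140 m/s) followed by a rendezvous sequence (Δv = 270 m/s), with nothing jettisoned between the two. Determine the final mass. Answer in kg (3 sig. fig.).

final mass ≈ 727 kg

v_e = Isp · g₀ = 206 × 9.80665 = 2020.2 m/s.
After the first burn: m = 890 × exp(−140/2020.2) = 890 × 0.93305 = 830.415 kg.
After the second burn: m = 830.415 × exp(−270/2020.2) = 830.415 × 0.87489 = 726.522 kg.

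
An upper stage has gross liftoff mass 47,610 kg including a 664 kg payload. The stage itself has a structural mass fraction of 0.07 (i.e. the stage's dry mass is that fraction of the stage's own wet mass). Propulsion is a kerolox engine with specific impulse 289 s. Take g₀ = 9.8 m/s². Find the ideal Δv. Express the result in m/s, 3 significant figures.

Stage wet mass = m₀ − payload = 47,610 − 664 = 46,946 kg.
Stage dry mass = ε × stage wet mass = 0.07 × 46,946 = 3,286.22 kg.
Burnout mass m_f = stage dry + payload = 3,286.22 + 664 = 3,950.22 kg.
v_e = Isp · g₀ = 289 × 9.8 = 2832.2 m/s.
From the ideal rocket equation, Δv = v_e · ln(47,610/3,950.22) = 2832.2 × ln(12.05) = 2832.2 × 2.4893 ≈ 7050 m/s.

Δv ≈ 7050 m/s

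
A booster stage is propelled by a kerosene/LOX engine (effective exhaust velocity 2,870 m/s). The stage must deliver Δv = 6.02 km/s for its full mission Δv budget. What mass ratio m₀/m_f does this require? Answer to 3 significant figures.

mass ratio ≈ 8.15

From the ideal rocket equation, m₀/m_f = exp(Δv / v_e) = exp(6020 / 2870.0) = exp(2.0976) = 8.1463.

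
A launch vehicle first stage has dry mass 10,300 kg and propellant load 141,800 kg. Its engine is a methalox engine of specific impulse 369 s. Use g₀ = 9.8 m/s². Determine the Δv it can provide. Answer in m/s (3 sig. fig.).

v_e = Isp · g₀ = 369 × 9.8 = 3616.2 m/s.
m₀ = m_dry + m_prop = 10,300 + 141,800 = 152,100 kg.
From the ideal rocket equation, Δv = v_e · ln(m₀/m_f) = 3616.2 × ln(14.77) = 3616.2 × 2.6924 ≈ 9736.2 m/s.

Δv ≈ 9740 m/s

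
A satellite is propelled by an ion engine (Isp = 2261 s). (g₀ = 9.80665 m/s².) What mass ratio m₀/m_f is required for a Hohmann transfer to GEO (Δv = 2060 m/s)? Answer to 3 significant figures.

v_e = Isp · g₀ = 2261 × 9.80665 = 22172.8 m/s.
m₀/m_f = exp(Δv / v_e) = exp(2060 / 22172.8) = exp(0.0929) = 1.0974.

mass ratio ≈ 1.10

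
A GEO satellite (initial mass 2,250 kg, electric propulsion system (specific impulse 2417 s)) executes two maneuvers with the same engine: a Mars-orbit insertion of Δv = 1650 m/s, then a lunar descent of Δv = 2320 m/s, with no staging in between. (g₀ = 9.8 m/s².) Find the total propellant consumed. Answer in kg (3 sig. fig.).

v_e = Isp · g₀ = 2417 × 9.8 = 23686.6 m/s.
After the first burn: m = 2250 × exp(−1650/23686.6) = 2250 × 0.93271 = 2,098.6 kg.
After the second burn: m = 2,098.6 × exp(−2320/23686.6) = 2,098.6 × 0.90670 = 1,902.8 kg.
Total propellant = m₀ − m_final = 2250 − 1,902.8 = 347.2 kg.

total propellant consumed ≈ 347 kg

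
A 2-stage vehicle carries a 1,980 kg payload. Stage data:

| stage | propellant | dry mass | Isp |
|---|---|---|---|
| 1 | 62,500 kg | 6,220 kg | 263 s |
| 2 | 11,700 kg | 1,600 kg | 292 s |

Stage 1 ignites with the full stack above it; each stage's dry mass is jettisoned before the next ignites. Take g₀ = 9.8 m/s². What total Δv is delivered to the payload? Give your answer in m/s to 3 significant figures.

Ignition mass of stage 1 = 62,500+6,220 + 11,700+1,600 + 1,980 = 84,000 kg.
Stage 1: m₀ = 84,000 kg, m_f = 84,000 − 62,500 = 21,500 kg; Δv = 263×9.8×ln(3.907) = 2577.4×1.3628 ≈ 3512 m/s.
Stage 2: m₀ = 15,280 kg, m_f = 15,280 − 11,700 = 3,580 kg; Δv = 292×9.8×ln(4.268) = 2861.6×1.4512 ≈ 4153 m/s.
Total Δv = 3512 + 4153 = 7665 m/s.

Δv ≈ 7670 m/s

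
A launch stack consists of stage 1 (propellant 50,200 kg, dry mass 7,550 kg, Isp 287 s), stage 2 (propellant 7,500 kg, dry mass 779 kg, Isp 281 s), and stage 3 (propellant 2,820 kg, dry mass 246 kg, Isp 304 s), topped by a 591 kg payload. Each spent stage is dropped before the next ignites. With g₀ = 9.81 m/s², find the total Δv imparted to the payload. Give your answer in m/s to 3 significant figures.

Δv ≈ 10700 m/s

Ignition mass of stage 1 = 50,200+7,550 + 7,500+779 + 2,820+246 + 591 = 69,686 kg.
Stage 1: m₀ = 69,686 kg, m_f = 69,686 − 50,200 = 19,486 kg; Δv = 287×9.81×ln(3.576) = 2815.5×1.2743 ≈ 3588 m/s.
Stage 2: m₀ = 11,936 kg, m_f = 11,936 − 7,500 = 4,436 kg; Δv = 281×9.81×ln(2.691) = 2756.6×0.9898 ≈ 2729 m/s.
Stage 3: m₀ = 3,657 kg, m_f = 3,657 − 2,820 = 837 kg; Δv = 304×9.81×ln(4.369) = 2982.2×1.4746 ≈ 4398 m/s.
Total Δv = 3588 + 2729 + 4398 = 10715 m/s.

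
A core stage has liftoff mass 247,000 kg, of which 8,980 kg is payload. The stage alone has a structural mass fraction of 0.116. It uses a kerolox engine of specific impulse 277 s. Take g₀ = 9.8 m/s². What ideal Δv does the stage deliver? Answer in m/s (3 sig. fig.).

Stage wet mass = m₀ − payload = 247,000 − 8,980 = 238,020 kg.
Stage dry mass = ε × stage wet mass = 0.116 × 238,020 = 27,610.3 kg.
Burnout mass m_f = stage dry + payload = 27,610.3 + 8,980 = 36,590.3 kg.
v_e = Isp · g₀ = 277 × 9.8 = 2714.6 m/s.
Δv = v_e · ln(247,000/36,590.3) = 2714.6 × ln(6.75) = 2714.6 × 1.9096 ≈ 5184 m/s.

Δv ≈ 5180 m/s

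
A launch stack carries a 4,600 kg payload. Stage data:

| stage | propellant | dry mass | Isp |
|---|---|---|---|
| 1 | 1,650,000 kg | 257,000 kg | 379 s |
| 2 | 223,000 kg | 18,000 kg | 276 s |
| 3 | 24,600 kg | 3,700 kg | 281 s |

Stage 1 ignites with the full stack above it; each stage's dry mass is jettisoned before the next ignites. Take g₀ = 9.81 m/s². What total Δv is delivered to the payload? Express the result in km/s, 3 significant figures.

Ignition mass of stage 1 = 1,650,000+257,000 + 223,000+18,000 + 24,600+3,700 + 4,600 = 2,180,900 kg.
Stage 1: m₀ = 2,180,900 kg, m_f = 2,180,900 − 1,650,000 = 530,900 kg; Δv = 379×9.81×ln(4.108) = 3718.0×1.4129 ≈ 5253 m/s.
Stage 2: m₀ = 273,900 kg, m_f = 273,900 − 223,000 = 50,900 kg; Δv = 276×9.81×ln(5.381) = 2707.6×1.6829 ≈ 4557 m/s.
Stage 3: m₀ = 32,900 kg, m_f = 32,900 − 24,600 = 8,300 kg; Δv = 281×9.81×ln(3.964) = 2756.6×1.3772 ≈ 3796 m/s.
Total Δv = 5253 + 4557 + 3796 = 13606 m/s.

Δv ≈ 13.6 km/s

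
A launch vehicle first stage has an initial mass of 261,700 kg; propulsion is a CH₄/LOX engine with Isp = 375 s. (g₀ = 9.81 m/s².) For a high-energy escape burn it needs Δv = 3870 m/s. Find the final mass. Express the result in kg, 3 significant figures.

v_e = Isp · g₀ = 375 × 9.81 = 3678.8 m/s.
From the ideal rocket equation, m₀/m_f = exp(Δv / v_e) = exp(3870 / 3678.8) = exp(1.0520) = 2.8633.
m_f = m₀ / 2.8633 = 261,700 / 2.8633 = 91,398 kg.

final mass ≈ 91400 kg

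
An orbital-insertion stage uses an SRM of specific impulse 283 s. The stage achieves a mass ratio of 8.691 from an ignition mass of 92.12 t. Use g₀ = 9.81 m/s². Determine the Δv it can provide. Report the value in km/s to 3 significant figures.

Δv ≈ 6.00 km/s

v_e = Isp · g₀ = 283 × 9.81 = 2776.2 m/s.
Δv = v_e · ln(8.691) = 2776.2 × 2.1623 ≈ 6003.0 m/s.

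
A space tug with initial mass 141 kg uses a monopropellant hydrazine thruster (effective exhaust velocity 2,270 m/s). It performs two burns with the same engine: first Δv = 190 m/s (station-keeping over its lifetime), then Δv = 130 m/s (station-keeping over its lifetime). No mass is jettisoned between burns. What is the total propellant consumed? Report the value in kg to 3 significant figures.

total propellant consumed ≈ 18.5 kg

After the first burn: m = 141 × exp(−190/2270.0) = 141 × 0.91971 = 129.679 kg.
After the second burn: m = 129.679 × exp(−130/2270.0) = 129.679 × 0.94434 = 122.461 kg.
Total propellant = m₀ − m_final = 141 − 122.461 = 18.539 kg.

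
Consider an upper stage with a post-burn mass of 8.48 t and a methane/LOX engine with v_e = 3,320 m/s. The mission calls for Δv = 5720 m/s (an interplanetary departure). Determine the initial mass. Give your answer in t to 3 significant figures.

By the Tsiolkovsky rocket equation, m₀/m_f = exp(Δv / v_e) = exp(5720 / 3320.0) = exp(1.7229) = 5.6007.
m₀ = m_f × 5.6007 = 8.48 × 5.6007 = 47.4939 t.

initial mass ≈ 47.5 t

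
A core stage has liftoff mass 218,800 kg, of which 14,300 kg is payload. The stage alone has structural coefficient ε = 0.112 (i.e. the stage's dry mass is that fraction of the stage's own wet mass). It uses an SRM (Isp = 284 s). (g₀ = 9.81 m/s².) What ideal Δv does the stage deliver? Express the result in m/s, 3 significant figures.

Stage wet mass = m₀ − payload = 218,800 − 14,300 = 204,500 kg.
Stage dry mass = ε × stage wet mass = 0.112 × 204,500 = 22,904 kg.
Burnout mass m_f = stage dry + payload = 22,904 + 14,300 = 37,204 kg.
v_e = Isp · g₀ = 284 × 9.81 = 2786.0 m/s.
From the ideal rocket equation, Δv = v_e · ln(218,800/37,204) = 2786.0 × ln(5.881) = 2786.0 × 1.7717 ≈ 4936 m/s.

Δv ≈ 4940 m/s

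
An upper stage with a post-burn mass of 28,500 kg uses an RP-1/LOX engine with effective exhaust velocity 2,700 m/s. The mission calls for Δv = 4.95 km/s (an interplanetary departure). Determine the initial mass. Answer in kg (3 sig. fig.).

m₀/m_f = exp(Δv / v_e) = exp(4950 / 2700.0) = exp(1.8333) = 6.2547.
m₀ = m_f × 6.2547 = 28,500 × 6.2547 = 178,259 kg.

initial mass ≈ 178000 kg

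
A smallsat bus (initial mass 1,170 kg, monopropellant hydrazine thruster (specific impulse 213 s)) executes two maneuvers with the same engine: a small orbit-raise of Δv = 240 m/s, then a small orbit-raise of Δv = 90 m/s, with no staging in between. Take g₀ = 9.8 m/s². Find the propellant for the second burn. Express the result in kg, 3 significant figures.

v_e = Isp · g₀ = 213 × 9.8 = 2087.4 m/s.
After the first burn: m = 1170 × exp(−240/2087.4) = 1170 × 0.89139 = 1,042.93 kg.
After the second burn: m = 1,042.93 × exp(−90/2087.4) = 1,042.93 × 0.95780 = 998.918 kg.
Second-burn propellant = 1,042.93 − 998.918 = 44.012 kg.

propellant for the second burn ≈ 44.0 kg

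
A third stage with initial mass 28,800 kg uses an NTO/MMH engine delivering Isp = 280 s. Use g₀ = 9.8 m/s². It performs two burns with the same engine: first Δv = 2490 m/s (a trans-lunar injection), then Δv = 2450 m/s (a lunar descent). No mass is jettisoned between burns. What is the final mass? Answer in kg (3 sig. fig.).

v_e = Isp · g₀ = 280 × 9.8 = 2744.0 m/s.
After the first burn: m = 28800 × exp(−2490/2744.0) = 28800 × 0.40356 = 11,622.5 kg.
After the second burn: m = 11,622.5 × exp(−2450/2744.0) = 11,622.5 × 0.40948 = 4,759.18 kg.

final mass ≈ 4760 kg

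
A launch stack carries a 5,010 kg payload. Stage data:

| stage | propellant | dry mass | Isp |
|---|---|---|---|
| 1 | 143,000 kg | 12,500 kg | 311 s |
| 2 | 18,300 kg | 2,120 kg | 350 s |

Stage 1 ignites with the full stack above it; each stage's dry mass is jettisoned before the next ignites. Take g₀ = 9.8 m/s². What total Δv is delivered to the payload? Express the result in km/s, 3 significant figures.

Δv ≈ 9.12 km/s

Ignition mass of stage 1 = 143,000+12,500 + 18,300+2,120 + 5,010 = 180,930 kg.
Stage 1: m₀ = 180,930 kg, m_f = 180,930 − 143,000 = 37,930 kg; Δv = 311×9.8×ln(4.77) = 3047.8×1.5624 ≈ 4762 m/s.
Stage 2: m₀ = 25,430 kg, m_f = 25,430 − 18,300 = 7,130 kg; Δv = 350×9.8×ln(3.567) = 3430.0×1.2716 ≈ 4362 m/s.
Total Δv = 4762 + 4362 = 9124 m/s.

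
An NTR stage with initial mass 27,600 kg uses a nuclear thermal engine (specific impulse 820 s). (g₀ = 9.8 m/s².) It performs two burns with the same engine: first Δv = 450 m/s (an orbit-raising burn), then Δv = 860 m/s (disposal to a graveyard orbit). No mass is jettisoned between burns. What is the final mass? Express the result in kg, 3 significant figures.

final mass ≈ 23400 kg

v_e = Isp · g₀ = 820 × 9.8 = 8036.0 m/s.
After the first burn: m = 27600 × exp(−450/8036.0) = 27600 × 0.94554 = 26,096.9 kg.
After the second burn: m = 26,096.9 × exp(−860/8036.0) = 26,096.9 × 0.89851 = 23,448.3 kg.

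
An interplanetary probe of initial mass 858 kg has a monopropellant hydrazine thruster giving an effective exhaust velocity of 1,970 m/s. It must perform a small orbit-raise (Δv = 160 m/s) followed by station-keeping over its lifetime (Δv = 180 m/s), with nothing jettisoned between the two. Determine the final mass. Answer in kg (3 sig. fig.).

After the first burn: m = 858 × exp(−160/1970.0) = 858 × 0.92199 = 791.067 kg.
After the second burn: m = 791.067 × exp(−180/1970.0) = 791.067 × 0.91268 = 721.991 kg.

final mass ≈ 722 kg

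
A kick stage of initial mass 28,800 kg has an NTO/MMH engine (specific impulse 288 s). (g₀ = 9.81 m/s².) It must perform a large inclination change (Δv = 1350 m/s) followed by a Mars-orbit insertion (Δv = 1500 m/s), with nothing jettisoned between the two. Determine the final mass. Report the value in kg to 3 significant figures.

v_e = Isp · g₀ = 288 × 9.81 = 2825.3 m/s.
After the first burn: m = 28800 × exp(−1350/2825.3) = 28800 × 0.62013 = 17,859.7 kg.
After the second burn: m = 17,859.7 × exp(−1500/2825.3) = 17,859.7 × 0.58806 = 10,502.6 kg.

final mass ≈ 10500 kg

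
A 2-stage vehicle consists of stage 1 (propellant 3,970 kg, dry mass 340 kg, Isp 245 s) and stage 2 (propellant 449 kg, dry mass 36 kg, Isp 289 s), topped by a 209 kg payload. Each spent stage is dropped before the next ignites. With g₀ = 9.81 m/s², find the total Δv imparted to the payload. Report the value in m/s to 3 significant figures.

Δv ≈ 6740 m/s

Ignition mass of stage 1 = 3,970+340 + 449+36 + 209 = 5,004 kg.
Stage 1: m₀ = 5,004 kg, m_f = 5,004 − 3,970 = 1,034 kg; Δv = 245×9.81×ln(4.839) = 2403.5×1.5768 ≈ 3790 m/s.
Stage 2: m₀ = 694 kg, m_f = 694 − 449 = 245 kg; Δv = 289×9.81×ln(2.833) = 2835.1×1.0412 ≈ 2952 m/s.
Total Δv = 3790 + 2952 = 6742 m/s.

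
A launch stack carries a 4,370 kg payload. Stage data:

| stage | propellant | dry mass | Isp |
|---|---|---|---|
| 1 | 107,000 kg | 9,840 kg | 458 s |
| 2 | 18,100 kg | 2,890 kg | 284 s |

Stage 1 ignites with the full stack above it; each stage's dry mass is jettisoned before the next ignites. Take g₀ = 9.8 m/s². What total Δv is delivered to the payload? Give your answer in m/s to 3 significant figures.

Δv ≈ 9750 m/s

Ignition mass of stage 1 = 107,000+9,840 + 18,100+2,890 + 4,370 = 142,200 kg.
Stage 1: m₀ = 142,200 kg, m_f = 142,200 − 107,000 = 35,200 kg; Δv = 458×9.8×ln(4.04) = 4488.4×1.3962 ≈ 6267 m/s.
Stage 2: m₀ = 25,360 kg, m_f = 25,360 − 18,100 = 7,260 kg; Δv = 284×9.8×ln(3.493) = 2783.2×1.2508 ≈ 3481 m/s.
Total Δv = 6267 + 3481 = 9748 m/s.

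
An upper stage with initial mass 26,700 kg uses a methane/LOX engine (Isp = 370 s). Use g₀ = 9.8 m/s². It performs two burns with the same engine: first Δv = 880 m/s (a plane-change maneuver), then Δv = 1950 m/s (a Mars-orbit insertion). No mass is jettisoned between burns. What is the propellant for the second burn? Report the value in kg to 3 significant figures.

propellant for the second burn ≈ 8710 kg

v_e = Isp · g₀ = 370 × 9.8 = 3626.0 m/s.
After the first burn: m = 26700 × exp(−880/3626.0) = 26700 × 0.78451 = 20,946.4 kg.
After the second burn: m = 20,946.4 × exp(−1950/3626.0) = 20,946.4 × 0.58404 = 12,233.5 kg.
Second-burn propellant = 20,946.4 − 12,233.5 = 8,712.9 kg.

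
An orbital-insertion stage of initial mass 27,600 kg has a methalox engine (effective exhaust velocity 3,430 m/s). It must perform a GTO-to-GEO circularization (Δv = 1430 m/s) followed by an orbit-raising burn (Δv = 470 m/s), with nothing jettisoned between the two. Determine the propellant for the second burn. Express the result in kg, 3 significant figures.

propellant for the second burn ≈ 2330 kg

After the first burn: m = 27600 × exp(−1430/3430.0) = 27600 × 0.65908 = 18,190.6 kg.
After the second burn: m = 18,190.6 × exp(−470/3430.0) = 18,190.6 × 0.87195 = 15,861.3 kg.
Second-burn propellant = 18,190.6 − 15,861.3 = 2,329.3 kg.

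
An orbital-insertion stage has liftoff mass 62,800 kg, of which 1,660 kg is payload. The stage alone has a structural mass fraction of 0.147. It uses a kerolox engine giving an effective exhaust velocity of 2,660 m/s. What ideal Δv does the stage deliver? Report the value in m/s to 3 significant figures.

Stage wet mass = m₀ − payload = 62,800 − 1,660 = 61,140 kg.
Stage dry mass = ε × stage wet mass = 0.147 × 61,140 = 8,987.58 kg.
Burnout mass m_f = stage dry + payload = 8,987.58 + 1,660 = 10,647.58 kg.
Δv = v_e · ln(62,800/10,647.58) = 2660.0 × ln(5.898) = 2660.0 × 1.7746 ≈ 4720 m/s.

Δv ≈ 4720 m/s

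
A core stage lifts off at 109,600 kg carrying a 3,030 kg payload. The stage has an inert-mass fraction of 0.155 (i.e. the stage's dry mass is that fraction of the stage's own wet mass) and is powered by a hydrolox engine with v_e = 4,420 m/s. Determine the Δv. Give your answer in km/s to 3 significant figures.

Δv ≈ 7.62 km/s

Stage wet mass = m₀ − payload = 109,600 − 3,030 = 106,570 kg.
Stage dry mass = ε × stage wet mass = 0.155 × 106,570 = 16,518.4 kg.
Burnout mass m_f = stage dry + payload = 16,518.4 + 3,030 = 19,548.4 kg.
From the ideal rocket equation, Δv = v_e · ln(109,600/19,548.4) = 4420.0 × ln(5.607) = 4420.0 × 1.7239 ≈ 7620 m/s.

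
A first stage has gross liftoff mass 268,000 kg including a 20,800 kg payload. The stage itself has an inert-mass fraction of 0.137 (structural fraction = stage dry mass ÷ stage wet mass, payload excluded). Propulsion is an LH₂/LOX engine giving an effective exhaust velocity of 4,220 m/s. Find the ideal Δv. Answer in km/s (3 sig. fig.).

Δv ≈ 6.71 km/s

Stage wet mass = m₀ − payload = 268,000 − 20,800 = 247,200 kg.
Stage dry mass = ε × stage wet mass = 0.137 × 247,200 = 33,866.4 kg.
Burnout mass m_f = stage dry + payload = 33,866.4 + 20,800 = 54,666.4 kg.
Δv = v_e · ln(268,000/54,666.4) = 4220.0 × ln(4.902) = 4220.0 × 1.5897 ≈ 6709 m/s.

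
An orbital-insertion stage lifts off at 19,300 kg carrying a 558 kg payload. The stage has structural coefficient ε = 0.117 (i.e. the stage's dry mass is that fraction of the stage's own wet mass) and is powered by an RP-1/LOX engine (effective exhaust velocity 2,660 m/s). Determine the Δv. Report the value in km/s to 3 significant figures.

Stage wet mass = m₀ − payload = 19,300 − 558 = 18,742 kg.
Stage dry mass = ε × stage wet mass = 0.117 × 18,742 = 2,192.81 kg.
Burnout mass m_f = stage dry + payload = 2,192.81 + 558 = 2,750.81 kg.
Δv = v_e · ln(19,300/2,750.81) = 2660.0 × ln(7.016) = 2660.0 × 1.9482 ≈ 5182 m/s.

Δv ≈ 5.18 km/s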